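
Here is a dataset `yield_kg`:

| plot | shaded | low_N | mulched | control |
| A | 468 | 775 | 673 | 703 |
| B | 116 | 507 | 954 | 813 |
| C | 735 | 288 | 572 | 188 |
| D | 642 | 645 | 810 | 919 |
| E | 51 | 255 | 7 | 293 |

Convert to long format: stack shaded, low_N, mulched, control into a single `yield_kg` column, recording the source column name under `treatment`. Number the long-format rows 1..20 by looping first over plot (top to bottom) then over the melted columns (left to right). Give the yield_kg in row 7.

20 rows total (5 × 4). Row 7: index ⌊(7-1)/4⌋ = 1 into plot → B; (7-1) mod 4 = 2 into the melted columns → mulched.
So row 7 is (B, mulched, 954); yield_kg = 954.

954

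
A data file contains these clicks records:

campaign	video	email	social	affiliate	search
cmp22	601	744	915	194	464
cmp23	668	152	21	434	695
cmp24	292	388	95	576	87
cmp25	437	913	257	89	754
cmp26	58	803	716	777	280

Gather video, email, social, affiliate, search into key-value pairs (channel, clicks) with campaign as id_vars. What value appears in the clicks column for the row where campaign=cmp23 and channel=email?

Unpivoting turns each (campaign, wide-column) pair into one long row.
The wide cell at row cmp23, column email holds 152, so the long row (cmp23, email) has clicks=152.

152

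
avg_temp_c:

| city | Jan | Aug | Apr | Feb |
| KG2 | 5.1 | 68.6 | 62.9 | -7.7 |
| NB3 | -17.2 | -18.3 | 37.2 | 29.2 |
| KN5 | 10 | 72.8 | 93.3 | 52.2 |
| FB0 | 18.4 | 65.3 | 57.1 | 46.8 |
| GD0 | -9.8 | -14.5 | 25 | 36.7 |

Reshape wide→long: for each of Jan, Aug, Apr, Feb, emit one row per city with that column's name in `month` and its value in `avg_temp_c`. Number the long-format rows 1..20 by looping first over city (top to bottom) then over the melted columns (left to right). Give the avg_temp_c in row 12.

20 rows total (5 × 4). Row 12: index ⌊(12-1)/4⌋ = 2 into city → KN5; (12-1) mod 4 = 3 into the melted columns → Feb.
So row 12 is (KN5, Feb, 52.2); avg_temp_c = 52.2.

52.2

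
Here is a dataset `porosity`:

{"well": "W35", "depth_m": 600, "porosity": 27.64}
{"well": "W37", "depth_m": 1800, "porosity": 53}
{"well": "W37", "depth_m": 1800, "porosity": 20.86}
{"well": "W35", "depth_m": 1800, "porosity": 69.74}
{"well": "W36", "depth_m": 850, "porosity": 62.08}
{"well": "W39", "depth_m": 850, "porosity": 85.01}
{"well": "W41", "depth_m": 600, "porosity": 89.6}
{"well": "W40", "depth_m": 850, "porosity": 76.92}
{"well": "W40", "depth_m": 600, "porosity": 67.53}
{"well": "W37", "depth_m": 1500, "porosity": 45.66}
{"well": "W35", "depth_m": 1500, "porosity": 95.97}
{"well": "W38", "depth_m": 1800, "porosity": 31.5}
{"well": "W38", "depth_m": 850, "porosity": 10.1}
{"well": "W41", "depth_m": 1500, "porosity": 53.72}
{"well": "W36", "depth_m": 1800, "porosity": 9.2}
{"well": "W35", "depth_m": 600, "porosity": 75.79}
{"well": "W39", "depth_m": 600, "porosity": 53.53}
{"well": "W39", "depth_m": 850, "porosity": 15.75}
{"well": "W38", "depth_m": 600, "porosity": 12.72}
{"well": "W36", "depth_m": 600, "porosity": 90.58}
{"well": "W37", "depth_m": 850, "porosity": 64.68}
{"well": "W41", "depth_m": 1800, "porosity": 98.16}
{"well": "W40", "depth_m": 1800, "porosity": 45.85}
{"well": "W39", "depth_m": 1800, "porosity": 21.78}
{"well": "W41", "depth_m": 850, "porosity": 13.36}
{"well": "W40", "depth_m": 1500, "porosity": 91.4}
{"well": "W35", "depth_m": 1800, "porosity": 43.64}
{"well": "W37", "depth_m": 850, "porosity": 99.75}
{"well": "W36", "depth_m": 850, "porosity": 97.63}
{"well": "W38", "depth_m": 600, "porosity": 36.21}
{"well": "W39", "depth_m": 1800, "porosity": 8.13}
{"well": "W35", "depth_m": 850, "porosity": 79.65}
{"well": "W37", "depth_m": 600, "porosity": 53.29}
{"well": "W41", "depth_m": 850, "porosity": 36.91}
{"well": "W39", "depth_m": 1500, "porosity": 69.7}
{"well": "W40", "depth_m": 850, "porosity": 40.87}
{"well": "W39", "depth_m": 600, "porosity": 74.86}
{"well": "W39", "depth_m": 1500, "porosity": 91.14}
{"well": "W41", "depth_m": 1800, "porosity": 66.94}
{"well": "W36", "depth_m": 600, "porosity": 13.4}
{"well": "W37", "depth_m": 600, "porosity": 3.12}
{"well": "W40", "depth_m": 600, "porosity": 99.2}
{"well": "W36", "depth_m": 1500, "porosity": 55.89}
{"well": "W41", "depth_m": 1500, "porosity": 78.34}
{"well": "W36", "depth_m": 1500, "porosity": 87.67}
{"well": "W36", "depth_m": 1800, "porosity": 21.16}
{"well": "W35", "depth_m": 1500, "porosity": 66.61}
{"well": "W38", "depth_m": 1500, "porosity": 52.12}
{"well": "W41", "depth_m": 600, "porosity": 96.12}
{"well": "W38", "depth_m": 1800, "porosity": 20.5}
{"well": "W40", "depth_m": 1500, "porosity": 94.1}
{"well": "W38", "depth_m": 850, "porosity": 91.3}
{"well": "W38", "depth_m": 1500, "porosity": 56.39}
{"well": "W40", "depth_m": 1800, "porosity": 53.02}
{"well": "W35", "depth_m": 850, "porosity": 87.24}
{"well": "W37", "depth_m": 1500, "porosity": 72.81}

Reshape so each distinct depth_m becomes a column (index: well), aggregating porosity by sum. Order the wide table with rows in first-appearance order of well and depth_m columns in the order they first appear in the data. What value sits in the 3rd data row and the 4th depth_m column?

143.56

With rows in first-appearance order of well, row 3 is well=W36. depth_m columns in first-appearance order: 600, 1800, 850, 1500; column 4 is 1500.
Long rows with well=W36, depth_m=1500: 55.89 + 87.67 = 143.56.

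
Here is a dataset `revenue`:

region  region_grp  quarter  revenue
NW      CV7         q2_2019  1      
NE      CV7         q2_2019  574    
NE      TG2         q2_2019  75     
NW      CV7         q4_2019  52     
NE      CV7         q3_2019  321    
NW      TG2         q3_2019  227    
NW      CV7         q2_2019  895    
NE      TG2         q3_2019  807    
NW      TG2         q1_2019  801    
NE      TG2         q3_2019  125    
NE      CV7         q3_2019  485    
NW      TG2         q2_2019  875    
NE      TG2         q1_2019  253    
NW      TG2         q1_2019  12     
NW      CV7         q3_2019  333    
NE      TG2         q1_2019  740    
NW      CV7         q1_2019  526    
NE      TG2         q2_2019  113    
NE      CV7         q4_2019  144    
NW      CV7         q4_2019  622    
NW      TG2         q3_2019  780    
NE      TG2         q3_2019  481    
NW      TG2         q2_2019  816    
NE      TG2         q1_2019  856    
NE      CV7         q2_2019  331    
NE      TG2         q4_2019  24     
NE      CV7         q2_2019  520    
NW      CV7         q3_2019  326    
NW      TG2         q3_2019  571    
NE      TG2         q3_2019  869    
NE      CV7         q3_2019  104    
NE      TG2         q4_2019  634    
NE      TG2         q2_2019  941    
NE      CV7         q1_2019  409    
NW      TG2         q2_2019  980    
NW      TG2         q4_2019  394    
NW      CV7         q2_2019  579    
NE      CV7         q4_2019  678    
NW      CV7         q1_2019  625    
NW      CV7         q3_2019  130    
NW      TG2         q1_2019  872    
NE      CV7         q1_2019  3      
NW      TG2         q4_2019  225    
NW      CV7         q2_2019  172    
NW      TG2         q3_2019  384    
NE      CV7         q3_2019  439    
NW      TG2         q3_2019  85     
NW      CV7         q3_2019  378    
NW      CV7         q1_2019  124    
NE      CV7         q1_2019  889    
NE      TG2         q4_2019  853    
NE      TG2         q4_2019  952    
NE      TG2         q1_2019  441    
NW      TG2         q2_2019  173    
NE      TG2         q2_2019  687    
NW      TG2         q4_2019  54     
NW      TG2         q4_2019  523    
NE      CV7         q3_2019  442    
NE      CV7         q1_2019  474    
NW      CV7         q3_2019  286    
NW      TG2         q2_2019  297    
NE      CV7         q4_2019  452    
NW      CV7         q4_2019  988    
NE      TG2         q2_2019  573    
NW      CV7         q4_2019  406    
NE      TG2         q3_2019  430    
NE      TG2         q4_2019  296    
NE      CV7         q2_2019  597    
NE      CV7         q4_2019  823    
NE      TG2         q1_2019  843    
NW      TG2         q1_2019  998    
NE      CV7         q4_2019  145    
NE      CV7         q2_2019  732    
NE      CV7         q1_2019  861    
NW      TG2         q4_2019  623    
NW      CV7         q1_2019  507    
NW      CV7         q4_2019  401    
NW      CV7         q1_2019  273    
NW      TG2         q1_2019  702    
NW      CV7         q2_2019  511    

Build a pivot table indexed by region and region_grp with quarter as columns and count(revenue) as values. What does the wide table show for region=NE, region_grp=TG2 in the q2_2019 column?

Rows with region=NE, region_grp=TG2 and quarter=q2_2019: revenue values are 75, 113, 941, 687, 573.
5 rows match — count = 5.

5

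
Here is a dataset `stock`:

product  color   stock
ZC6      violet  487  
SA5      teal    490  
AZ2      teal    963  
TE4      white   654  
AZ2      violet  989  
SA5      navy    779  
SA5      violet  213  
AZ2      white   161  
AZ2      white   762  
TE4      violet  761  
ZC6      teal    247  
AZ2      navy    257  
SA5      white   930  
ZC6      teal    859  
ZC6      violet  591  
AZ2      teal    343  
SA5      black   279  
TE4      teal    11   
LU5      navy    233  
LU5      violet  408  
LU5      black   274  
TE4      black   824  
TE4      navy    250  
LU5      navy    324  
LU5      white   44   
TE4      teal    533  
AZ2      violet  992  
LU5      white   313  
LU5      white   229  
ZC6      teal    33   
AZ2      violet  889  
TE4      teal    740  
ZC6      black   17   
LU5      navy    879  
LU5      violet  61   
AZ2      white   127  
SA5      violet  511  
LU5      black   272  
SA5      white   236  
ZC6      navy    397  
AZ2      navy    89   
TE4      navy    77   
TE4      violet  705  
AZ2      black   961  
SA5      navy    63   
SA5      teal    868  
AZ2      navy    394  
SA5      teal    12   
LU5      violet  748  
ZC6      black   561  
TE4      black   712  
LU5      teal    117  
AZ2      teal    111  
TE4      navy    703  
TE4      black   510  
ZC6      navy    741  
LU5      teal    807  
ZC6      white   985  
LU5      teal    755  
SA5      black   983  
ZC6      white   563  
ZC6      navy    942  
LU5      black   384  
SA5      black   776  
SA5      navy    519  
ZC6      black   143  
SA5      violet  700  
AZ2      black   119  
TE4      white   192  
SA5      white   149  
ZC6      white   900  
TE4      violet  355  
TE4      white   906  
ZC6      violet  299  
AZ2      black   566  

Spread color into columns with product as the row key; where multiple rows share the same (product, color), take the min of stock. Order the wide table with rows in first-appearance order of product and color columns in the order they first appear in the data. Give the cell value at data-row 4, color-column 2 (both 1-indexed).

With rows in first-appearance order of product, row 4 is product=TE4. color columns in first-appearance order: violet, teal, white, navy, black; column 2 is teal.
Long rows with product=TE4, color=teal: min(11, 533, 740) = 11.

11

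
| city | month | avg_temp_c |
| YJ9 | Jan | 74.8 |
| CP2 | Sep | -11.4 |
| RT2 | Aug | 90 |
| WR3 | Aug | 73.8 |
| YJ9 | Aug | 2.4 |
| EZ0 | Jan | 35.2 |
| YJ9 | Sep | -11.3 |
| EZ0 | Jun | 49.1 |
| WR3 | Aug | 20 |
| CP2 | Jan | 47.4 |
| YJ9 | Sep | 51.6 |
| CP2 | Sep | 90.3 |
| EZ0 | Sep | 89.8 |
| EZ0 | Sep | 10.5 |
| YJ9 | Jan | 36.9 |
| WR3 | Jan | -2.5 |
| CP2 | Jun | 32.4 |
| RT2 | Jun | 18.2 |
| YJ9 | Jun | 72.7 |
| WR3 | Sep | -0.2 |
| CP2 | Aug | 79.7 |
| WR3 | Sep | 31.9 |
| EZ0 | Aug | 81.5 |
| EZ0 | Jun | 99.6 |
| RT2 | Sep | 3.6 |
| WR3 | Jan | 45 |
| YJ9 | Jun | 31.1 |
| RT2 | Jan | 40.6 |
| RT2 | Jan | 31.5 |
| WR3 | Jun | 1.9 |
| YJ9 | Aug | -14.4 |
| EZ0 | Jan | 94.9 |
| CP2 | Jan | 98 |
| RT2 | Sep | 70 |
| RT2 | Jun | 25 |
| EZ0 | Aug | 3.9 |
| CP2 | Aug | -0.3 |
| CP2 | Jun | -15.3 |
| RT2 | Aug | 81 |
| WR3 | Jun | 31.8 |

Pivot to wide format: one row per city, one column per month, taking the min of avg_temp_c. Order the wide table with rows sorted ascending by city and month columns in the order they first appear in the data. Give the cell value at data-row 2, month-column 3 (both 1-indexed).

With rows sorted ascending by city, row 2 is city=EZ0. month columns in first-appearance order: Jan, Sep, Aug, Jun; column 3 is Aug.
Long rows with city=EZ0, month=Aug: min(81.5, 3.9) = 3.9.

3.9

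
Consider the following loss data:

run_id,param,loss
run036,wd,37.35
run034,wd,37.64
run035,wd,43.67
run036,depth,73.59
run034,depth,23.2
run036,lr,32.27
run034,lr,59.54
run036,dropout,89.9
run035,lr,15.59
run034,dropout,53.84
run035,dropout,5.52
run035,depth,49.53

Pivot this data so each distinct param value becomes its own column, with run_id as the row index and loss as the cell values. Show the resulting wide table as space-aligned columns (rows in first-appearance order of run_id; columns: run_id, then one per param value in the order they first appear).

run_id  wd     depth  lr     dropout
run036  37.35  73.59  32.27  89.9   
run034  37.64  23.2   59.54  53.84  
run035  43.67  49.53  15.59  5.52   

Columns: run_id plus the 4 distinct param values (wd, depth, lr, dropout).
For example, row run036 column wd takes loss=37.35 from the long row (run036, wd).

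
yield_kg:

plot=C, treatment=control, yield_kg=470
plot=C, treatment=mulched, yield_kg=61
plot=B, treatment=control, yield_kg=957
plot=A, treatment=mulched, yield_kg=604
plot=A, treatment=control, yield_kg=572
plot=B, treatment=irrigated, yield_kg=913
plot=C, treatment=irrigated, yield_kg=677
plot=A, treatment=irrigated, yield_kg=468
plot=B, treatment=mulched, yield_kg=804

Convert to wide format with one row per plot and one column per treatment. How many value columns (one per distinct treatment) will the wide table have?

3

3 distinct treatment values: control, mulched, irrigated.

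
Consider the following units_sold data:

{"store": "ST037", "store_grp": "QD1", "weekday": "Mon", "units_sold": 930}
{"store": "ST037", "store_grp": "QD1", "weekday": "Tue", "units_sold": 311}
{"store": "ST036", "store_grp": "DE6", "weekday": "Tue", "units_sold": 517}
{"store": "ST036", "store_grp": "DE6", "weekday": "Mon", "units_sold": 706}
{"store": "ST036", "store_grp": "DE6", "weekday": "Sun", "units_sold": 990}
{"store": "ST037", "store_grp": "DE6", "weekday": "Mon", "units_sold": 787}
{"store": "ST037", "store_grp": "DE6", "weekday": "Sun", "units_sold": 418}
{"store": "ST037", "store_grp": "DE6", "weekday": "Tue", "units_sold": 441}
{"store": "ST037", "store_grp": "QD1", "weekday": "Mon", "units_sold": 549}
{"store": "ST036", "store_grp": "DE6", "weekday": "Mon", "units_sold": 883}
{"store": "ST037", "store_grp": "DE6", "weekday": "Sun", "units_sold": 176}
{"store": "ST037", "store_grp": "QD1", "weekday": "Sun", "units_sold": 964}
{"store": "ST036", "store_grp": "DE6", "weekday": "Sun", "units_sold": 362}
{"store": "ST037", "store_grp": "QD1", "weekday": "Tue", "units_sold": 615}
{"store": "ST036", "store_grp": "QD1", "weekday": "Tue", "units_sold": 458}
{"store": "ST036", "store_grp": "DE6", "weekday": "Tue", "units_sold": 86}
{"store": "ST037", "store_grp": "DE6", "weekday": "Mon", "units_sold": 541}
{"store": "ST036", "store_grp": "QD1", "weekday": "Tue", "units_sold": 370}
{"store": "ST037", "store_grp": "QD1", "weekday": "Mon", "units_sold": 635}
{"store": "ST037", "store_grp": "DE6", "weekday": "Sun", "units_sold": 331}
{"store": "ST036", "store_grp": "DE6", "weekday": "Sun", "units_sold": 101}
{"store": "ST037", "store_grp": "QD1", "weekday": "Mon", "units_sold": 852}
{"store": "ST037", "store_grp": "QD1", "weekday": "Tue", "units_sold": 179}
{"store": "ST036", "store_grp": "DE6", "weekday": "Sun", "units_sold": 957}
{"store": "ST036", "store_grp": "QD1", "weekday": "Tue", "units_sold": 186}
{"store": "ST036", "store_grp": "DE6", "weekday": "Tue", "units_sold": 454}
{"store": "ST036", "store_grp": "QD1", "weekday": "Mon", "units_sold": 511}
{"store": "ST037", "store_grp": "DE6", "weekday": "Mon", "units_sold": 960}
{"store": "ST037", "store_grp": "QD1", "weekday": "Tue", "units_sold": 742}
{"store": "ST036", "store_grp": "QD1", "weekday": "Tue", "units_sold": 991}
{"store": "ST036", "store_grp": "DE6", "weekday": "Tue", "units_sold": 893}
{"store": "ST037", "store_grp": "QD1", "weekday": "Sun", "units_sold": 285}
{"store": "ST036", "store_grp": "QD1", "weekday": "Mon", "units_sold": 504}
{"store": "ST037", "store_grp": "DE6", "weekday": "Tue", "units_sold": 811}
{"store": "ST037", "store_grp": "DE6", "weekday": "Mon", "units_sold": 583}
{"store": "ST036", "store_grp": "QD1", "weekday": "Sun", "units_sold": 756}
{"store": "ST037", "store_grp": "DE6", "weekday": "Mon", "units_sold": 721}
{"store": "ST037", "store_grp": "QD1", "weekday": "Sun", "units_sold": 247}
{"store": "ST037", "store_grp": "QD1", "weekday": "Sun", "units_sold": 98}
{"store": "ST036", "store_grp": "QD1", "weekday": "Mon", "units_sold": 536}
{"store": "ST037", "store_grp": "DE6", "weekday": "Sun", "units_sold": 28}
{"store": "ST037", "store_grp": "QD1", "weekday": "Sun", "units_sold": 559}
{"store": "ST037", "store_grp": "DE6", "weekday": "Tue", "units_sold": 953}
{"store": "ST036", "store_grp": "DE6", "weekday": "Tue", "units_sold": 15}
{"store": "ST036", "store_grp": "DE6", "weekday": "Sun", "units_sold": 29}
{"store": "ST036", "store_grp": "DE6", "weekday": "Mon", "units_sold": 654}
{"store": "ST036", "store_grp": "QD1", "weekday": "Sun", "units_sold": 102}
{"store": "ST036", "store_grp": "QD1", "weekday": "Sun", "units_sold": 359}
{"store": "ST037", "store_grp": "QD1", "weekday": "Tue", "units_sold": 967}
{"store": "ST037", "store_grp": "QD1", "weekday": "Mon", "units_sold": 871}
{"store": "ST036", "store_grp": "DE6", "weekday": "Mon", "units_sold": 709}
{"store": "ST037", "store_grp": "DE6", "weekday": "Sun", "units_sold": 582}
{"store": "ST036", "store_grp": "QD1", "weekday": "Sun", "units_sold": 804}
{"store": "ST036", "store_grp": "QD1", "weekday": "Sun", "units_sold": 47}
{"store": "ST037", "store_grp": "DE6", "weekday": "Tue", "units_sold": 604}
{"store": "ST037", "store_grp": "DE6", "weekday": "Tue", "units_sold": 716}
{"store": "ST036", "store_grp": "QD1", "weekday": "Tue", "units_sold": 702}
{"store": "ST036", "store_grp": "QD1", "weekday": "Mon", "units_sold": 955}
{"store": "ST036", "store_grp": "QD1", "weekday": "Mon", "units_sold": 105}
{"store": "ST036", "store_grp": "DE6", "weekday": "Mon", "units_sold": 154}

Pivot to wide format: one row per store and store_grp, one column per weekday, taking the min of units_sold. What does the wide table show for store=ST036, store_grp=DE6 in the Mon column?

154

Rows with store=ST036, store_grp=DE6 and weekday=Mon: units_sold values are 706, 883, 654, 709, 154.
min(706, 883, 654, 709, 154) = 154.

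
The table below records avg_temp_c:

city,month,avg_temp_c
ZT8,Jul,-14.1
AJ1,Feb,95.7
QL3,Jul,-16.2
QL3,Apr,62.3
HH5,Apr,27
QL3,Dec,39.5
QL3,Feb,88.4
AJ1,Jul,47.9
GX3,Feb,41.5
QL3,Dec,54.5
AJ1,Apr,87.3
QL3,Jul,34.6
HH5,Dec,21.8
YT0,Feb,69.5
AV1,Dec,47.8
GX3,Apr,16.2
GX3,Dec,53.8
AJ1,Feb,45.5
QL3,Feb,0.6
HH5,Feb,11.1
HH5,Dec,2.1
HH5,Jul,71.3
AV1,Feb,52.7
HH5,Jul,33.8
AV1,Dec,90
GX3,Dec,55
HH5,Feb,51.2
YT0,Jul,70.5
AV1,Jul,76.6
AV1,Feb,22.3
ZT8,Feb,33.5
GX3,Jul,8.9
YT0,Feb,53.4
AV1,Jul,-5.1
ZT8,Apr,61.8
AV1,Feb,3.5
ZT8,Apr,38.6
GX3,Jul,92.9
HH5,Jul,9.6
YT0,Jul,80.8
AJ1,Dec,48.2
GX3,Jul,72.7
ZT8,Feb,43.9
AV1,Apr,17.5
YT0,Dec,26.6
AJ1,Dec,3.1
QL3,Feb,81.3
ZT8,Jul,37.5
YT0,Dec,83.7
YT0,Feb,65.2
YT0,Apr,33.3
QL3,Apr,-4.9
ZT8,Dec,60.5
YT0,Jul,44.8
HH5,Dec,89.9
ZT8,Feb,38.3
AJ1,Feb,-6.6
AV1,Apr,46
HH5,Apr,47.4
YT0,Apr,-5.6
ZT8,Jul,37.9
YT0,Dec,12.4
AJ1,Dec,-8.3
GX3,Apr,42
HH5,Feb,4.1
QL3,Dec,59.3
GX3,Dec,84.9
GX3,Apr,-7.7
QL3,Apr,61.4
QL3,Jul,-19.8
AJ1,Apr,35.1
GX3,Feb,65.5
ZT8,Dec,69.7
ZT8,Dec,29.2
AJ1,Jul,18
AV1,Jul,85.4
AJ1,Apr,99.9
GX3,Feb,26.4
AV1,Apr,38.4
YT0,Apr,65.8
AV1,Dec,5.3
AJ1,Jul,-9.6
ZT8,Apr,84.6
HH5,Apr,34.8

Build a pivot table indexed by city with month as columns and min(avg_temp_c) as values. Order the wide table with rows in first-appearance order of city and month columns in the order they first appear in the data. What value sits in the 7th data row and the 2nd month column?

With rows in first-appearance order of city, row 7 is city=AV1. month columns in first-appearance order: Jul, Feb, Apr, Dec; column 2 is Feb.
Long rows with city=AV1, month=Feb: min(52.7, 22.3, 3.5) = 3.5.

3.5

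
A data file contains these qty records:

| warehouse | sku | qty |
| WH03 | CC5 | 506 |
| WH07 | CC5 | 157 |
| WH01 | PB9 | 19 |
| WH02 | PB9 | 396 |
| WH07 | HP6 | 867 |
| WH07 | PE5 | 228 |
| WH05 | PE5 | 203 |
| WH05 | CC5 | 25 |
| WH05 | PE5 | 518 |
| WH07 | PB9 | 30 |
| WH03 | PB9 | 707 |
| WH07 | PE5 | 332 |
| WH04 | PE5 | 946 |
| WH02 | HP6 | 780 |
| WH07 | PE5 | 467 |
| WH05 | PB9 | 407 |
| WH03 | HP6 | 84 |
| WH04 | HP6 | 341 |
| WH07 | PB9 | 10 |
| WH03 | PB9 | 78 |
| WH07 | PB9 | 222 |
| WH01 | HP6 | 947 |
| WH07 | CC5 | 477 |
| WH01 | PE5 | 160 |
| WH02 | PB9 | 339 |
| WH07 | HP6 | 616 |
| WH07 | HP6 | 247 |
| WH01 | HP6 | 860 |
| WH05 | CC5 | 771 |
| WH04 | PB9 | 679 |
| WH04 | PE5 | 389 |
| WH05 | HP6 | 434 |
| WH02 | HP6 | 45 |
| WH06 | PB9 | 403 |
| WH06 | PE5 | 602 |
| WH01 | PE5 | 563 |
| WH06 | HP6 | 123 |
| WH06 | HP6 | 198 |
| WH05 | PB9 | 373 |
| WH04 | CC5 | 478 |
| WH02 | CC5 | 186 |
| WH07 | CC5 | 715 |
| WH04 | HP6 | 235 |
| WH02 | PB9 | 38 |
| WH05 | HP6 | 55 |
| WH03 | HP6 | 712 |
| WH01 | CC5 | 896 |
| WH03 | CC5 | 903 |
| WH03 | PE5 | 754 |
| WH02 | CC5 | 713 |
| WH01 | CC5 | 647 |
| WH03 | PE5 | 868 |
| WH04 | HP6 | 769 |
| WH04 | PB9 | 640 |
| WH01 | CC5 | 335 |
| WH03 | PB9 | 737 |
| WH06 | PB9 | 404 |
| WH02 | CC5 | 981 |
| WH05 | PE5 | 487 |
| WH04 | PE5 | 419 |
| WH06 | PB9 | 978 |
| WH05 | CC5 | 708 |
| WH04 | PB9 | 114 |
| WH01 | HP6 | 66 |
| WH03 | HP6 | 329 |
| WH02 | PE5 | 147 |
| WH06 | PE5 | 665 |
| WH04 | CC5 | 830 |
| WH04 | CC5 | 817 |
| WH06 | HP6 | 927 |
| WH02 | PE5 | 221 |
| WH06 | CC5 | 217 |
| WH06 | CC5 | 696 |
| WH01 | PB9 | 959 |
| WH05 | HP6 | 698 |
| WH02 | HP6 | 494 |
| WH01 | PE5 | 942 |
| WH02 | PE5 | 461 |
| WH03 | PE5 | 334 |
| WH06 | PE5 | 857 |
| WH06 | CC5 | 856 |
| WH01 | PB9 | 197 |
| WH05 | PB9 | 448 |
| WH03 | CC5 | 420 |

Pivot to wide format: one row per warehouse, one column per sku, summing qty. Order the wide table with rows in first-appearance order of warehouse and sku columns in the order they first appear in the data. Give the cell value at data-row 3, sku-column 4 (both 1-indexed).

With rows in first-appearance order of warehouse, row 3 is warehouse=WH01. sku columns in first-appearance order: CC5, PB9, HP6, PE5; column 4 is PE5.
Long rows with warehouse=WH01, sku=PE5: 160 + 563 + 942 = 1665.

1665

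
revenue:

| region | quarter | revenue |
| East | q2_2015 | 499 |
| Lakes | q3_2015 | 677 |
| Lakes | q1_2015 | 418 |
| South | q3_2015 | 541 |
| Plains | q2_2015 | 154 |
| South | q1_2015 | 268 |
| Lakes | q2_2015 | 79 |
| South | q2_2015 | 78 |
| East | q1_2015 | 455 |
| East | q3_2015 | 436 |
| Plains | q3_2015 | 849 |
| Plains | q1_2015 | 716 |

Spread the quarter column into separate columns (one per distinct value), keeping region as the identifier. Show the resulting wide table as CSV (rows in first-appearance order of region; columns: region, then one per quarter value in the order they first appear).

Columns: region plus the 3 distinct quarter values (q2_2015, q3_2015, q1_2015).
For example, row East column q2_2015 takes revenue=499 from the long row (East, q2_2015).

region,q2_2015,q3_2015,q1_2015
East,499,436,455
Lakes,79,677,418
South,78,541,268
Plains,154,849,716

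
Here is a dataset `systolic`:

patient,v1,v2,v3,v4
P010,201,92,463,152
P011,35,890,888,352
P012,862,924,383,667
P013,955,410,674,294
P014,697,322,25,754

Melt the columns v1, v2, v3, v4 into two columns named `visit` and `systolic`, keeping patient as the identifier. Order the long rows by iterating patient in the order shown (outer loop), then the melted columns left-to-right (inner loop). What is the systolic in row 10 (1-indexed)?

924

20 rows total (5 × 4). Row 10: index ⌊(10-1)/4⌋ = 2 into patient → P012; (10-1) mod 4 = 1 into the melted columns → v2.
So row 10 is (P012, v2, 924); systolic = 924.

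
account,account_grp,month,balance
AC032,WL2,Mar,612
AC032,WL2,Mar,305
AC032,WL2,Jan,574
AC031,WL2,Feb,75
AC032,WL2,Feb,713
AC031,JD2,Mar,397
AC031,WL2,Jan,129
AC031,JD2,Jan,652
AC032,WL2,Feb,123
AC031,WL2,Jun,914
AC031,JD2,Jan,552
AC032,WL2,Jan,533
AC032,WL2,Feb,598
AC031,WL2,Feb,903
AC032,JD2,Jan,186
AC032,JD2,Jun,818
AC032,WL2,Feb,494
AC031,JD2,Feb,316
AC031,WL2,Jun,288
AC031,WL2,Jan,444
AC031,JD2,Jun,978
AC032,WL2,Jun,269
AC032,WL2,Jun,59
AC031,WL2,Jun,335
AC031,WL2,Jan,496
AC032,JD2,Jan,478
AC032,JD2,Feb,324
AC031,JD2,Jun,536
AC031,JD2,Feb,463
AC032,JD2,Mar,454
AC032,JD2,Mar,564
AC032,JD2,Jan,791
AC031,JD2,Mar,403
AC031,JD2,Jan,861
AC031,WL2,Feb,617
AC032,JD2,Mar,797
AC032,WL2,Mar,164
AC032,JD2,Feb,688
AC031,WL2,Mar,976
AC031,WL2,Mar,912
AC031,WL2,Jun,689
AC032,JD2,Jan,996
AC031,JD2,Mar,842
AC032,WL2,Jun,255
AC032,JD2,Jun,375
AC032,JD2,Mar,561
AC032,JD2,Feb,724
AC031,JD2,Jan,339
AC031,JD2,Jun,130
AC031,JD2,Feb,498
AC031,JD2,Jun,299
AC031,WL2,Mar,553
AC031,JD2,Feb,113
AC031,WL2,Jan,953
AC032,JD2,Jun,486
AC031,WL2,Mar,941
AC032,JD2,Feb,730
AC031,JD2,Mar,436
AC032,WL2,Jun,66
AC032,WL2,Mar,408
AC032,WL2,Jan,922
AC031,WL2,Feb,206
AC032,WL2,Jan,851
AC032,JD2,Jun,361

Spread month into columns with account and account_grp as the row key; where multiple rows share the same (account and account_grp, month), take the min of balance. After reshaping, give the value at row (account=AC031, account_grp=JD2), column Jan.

Rows with account=AC031, account_grp=JD2 and month=Jan: balance values are 652, 552, 861, 339.
min(652, 552, 861, 339) = 339.

339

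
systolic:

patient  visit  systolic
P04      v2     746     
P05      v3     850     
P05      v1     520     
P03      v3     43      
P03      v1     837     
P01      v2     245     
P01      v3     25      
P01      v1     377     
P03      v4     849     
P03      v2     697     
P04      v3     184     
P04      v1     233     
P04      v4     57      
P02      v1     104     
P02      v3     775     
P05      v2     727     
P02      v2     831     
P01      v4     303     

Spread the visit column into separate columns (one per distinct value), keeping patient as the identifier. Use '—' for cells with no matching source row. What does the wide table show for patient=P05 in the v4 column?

—

No long-format row has patient=P05 and visit=v4, so the cell is —.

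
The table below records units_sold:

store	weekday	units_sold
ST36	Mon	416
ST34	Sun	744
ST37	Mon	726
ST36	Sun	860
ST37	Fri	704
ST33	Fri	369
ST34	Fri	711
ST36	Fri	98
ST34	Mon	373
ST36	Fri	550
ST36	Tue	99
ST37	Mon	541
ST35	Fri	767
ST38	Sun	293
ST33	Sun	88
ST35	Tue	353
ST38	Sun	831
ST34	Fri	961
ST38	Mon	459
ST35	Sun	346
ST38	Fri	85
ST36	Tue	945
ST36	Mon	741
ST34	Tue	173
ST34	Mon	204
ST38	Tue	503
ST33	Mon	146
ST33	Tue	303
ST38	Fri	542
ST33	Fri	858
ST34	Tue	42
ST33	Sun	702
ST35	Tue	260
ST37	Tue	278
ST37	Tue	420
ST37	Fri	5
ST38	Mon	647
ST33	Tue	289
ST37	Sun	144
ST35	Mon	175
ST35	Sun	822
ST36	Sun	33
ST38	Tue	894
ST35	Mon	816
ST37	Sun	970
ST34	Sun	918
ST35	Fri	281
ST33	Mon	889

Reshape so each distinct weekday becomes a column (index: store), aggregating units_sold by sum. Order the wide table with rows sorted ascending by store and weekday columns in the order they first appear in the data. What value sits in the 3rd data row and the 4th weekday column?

613

With rows sorted ascending by store, row 3 is store=ST35. weekday columns in first-appearance order: Mon, Sun, Fri, Tue; column 4 is Tue.
Long rows with store=ST35, weekday=Tue: 353 + 260 = 613.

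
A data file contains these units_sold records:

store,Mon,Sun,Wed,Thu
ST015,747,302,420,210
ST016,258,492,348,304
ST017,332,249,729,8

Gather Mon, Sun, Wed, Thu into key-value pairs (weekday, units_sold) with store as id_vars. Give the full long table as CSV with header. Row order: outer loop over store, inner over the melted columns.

store,weekday,units_sold
ST015,Mon,747
ST015,Sun,302
ST015,Wed,420
ST015,Thu,210
ST016,Mon,258
ST016,Sun,492
ST016,Wed,348
ST016,Thu,304
ST017,Mon,332
ST017,Sun,249
ST017,Wed,729
ST017,Thu,8

Each (store, column) pair becomes one row: 3 × 4 = 12 rows.
For example, (ST015, Mon) → units_sold=747.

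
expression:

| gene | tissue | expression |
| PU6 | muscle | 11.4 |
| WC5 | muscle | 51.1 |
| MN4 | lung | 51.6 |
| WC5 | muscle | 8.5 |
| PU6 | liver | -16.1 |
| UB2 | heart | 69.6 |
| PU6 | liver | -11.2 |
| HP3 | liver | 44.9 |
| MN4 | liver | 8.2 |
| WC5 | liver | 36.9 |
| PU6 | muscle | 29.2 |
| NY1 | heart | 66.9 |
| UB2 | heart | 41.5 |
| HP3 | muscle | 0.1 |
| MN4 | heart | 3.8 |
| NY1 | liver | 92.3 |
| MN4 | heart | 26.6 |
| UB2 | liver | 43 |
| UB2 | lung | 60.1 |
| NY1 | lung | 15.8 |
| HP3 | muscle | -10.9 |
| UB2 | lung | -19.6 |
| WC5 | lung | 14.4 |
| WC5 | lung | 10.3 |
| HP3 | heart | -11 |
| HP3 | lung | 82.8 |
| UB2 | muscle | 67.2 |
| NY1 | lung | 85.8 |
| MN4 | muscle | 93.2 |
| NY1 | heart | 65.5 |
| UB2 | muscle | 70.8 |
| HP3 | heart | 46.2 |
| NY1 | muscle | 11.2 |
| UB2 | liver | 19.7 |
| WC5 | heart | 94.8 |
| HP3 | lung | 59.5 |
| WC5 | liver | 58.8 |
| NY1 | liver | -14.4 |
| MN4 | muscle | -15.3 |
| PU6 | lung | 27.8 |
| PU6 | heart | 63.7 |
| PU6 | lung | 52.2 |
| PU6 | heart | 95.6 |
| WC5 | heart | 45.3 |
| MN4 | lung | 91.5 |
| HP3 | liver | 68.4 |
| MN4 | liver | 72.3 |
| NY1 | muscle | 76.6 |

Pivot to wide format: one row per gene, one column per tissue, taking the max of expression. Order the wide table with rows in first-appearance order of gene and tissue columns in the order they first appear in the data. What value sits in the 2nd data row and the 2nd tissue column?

14.4

With rows in first-appearance order of gene, row 2 is gene=WC5. tissue columns in first-appearance order: muscle, lung, liver, heart; column 2 is lung.
Long rows with gene=WC5, tissue=lung: max(14.4, 10.3) = 14.4.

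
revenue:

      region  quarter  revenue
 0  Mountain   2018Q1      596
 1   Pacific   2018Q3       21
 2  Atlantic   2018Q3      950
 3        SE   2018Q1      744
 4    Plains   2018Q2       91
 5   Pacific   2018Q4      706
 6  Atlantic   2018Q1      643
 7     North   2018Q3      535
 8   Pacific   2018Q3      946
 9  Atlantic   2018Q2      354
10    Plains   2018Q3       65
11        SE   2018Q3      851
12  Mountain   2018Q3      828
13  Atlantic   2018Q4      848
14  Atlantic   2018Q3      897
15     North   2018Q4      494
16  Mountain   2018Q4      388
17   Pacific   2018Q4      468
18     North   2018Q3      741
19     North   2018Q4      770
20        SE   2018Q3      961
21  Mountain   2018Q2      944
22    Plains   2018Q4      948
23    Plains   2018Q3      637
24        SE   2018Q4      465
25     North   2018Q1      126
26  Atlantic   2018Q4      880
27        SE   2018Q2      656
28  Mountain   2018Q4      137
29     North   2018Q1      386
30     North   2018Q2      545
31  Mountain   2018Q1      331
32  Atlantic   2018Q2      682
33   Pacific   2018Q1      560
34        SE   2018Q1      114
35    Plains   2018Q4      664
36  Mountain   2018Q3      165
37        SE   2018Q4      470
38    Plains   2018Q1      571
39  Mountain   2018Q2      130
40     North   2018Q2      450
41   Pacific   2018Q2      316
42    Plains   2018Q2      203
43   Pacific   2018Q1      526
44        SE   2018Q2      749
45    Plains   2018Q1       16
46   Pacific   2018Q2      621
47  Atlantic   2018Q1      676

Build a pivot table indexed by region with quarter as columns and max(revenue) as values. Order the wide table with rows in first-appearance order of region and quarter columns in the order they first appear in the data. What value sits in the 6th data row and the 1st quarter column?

386

With rows in first-appearance order of region, row 6 is region=North. quarter columns in first-appearance order: 2018Q1, 2018Q3, 2018Q2, 2018Q4; column 1 is 2018Q1.
Long rows with region=North, quarter=2018Q1: max(126, 386) = 386.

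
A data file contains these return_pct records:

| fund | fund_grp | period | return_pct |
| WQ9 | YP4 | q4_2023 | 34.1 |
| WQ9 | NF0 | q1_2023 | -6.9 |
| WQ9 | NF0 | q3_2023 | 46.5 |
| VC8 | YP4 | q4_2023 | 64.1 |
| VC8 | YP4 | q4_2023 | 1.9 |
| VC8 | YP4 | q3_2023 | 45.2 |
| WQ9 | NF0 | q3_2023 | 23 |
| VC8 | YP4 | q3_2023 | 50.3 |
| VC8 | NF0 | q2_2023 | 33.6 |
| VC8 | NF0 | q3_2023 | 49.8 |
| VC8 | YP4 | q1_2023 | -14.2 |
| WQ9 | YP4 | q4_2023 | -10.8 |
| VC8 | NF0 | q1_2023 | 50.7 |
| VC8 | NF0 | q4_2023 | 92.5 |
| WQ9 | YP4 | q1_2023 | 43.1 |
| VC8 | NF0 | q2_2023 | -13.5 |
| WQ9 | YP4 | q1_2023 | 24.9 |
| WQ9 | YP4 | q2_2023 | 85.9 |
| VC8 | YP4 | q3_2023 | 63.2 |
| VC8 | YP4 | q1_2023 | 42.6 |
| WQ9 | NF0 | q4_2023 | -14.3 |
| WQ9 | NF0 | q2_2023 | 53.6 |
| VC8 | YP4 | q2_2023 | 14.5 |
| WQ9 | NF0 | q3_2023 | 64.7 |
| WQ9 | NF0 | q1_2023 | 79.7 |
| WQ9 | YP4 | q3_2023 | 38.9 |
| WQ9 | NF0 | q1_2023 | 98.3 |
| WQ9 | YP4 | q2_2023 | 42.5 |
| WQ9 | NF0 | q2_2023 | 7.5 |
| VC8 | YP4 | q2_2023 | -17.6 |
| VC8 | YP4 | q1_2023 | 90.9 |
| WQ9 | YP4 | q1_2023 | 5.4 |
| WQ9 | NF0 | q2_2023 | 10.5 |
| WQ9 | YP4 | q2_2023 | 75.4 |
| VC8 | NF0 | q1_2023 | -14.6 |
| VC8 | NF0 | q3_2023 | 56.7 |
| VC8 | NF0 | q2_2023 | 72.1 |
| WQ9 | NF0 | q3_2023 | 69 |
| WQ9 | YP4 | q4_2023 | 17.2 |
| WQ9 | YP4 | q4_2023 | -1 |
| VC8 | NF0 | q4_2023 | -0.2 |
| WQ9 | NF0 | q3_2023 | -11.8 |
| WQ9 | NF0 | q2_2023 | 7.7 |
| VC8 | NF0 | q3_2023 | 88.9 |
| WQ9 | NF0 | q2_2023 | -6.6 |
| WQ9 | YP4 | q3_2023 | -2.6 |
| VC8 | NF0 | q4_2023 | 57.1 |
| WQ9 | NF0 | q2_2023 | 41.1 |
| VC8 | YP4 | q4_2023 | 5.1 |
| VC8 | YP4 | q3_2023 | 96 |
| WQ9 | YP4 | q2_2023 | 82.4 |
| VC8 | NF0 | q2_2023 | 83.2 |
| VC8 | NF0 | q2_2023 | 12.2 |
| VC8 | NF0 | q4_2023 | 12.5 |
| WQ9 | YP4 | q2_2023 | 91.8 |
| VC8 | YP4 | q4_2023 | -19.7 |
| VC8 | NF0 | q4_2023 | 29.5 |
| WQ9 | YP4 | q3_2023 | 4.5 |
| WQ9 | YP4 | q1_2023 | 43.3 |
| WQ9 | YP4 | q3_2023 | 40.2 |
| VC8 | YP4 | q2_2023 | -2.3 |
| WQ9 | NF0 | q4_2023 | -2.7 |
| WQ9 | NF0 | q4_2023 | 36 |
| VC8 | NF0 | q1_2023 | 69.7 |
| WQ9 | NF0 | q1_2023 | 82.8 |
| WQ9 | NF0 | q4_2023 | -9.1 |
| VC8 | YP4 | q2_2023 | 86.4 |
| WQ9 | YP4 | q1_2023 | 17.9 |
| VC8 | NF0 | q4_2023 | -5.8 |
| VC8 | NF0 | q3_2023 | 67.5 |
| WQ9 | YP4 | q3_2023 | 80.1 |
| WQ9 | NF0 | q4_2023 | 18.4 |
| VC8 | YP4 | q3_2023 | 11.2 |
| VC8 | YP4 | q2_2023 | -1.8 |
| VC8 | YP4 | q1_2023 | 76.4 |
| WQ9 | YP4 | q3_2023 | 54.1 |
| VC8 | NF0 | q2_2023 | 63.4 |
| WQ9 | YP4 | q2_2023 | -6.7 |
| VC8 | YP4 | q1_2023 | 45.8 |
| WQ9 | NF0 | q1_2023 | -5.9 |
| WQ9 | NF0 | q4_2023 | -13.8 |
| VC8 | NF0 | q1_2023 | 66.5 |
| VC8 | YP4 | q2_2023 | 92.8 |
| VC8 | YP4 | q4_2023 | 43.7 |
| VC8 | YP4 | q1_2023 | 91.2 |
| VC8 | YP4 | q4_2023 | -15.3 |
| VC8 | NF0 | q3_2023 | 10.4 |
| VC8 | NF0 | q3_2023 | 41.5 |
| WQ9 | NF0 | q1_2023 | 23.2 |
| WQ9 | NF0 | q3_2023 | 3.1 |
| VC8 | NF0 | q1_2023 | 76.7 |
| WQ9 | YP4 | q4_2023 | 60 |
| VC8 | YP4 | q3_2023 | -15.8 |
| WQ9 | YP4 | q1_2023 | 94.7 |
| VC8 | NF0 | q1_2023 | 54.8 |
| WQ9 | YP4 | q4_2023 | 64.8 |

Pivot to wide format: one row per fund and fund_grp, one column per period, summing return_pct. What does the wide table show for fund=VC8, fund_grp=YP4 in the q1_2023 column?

Rows with fund=VC8, fund_grp=YP4 and period=q1_2023: return_pct values are -14.2, 42.6, 90.9, 76.4, 45.8, 91.2.
-14.2 + 42.6 + 90.9 + 76.4 + 45.8 + 91.2 = 332.7.

332.7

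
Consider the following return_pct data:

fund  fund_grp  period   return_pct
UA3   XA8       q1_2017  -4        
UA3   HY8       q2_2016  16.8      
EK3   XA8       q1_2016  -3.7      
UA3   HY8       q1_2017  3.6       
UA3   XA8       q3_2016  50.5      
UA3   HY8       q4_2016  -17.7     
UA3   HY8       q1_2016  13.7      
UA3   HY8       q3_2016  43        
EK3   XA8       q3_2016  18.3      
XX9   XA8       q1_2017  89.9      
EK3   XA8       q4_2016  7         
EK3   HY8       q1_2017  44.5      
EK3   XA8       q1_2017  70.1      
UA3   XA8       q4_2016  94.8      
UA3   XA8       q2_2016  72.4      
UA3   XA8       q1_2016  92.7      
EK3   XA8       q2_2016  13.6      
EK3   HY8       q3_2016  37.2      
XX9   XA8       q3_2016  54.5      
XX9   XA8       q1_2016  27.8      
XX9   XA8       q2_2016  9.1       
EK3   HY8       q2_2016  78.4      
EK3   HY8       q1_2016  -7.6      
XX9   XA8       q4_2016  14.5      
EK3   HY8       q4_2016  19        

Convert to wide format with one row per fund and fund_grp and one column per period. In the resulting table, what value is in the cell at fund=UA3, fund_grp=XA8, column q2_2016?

72.4

Wide layout: rows indexed by fund and fund_grp, columns are the 5 distinct period values (q1_2017, q2_2016, q1_2016, q3_2016, q4_2016).
Cell (fund=UA3, fund_grp=XA8, period=q2_2016) draws from the long row where fund=UA3, fund_grp=XA8 and period=q2_2016, which has return_pct=72.4.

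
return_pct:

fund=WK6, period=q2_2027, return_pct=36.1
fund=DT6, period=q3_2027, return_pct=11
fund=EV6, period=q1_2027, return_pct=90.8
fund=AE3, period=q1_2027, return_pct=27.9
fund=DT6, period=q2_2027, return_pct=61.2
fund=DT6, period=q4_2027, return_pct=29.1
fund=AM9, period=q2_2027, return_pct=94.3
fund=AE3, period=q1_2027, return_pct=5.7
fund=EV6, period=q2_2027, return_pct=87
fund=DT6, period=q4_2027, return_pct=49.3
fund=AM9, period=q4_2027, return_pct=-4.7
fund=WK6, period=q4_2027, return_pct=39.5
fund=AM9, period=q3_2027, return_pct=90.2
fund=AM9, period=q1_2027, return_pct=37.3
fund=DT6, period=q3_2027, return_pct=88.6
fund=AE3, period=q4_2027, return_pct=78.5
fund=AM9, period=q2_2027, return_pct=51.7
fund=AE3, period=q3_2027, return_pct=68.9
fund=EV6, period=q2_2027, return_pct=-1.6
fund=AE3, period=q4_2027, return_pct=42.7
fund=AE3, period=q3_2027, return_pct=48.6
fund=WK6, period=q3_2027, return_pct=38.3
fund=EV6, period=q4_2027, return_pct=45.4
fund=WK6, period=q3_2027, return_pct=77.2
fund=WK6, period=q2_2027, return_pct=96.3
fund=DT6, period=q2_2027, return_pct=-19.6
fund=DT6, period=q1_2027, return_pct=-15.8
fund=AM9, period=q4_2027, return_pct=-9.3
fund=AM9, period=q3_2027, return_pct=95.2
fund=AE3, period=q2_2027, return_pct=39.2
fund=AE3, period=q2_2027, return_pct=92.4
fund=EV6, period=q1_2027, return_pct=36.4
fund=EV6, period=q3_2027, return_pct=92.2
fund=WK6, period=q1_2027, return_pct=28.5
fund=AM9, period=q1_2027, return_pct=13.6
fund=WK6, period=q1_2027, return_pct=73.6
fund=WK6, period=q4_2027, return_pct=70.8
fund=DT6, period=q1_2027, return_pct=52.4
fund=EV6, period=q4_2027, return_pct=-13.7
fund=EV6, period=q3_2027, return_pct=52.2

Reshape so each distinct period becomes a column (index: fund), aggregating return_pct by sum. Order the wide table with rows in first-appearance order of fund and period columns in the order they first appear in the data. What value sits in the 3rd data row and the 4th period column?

31.7

With rows in first-appearance order of fund, row 3 is fund=EV6. period columns in first-appearance order: q2_2027, q3_2027, q1_2027, q4_2027; column 4 is q4_2027.
Long rows with fund=EV6, period=q4_2027: 45.4 + -13.7 = 31.7.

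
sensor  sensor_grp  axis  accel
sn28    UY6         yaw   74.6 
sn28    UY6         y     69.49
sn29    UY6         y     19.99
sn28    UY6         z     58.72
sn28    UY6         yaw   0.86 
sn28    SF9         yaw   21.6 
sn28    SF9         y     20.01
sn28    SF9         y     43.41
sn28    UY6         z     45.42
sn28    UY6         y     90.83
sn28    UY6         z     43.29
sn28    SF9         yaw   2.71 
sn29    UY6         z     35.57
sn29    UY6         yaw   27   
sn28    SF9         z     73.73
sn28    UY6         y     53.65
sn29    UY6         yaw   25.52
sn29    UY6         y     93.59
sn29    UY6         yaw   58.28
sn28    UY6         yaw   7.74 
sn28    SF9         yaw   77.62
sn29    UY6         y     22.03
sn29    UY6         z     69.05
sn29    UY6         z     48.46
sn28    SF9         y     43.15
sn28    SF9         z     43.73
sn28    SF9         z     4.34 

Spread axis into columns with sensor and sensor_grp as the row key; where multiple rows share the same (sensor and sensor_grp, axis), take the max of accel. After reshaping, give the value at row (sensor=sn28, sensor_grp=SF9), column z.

73.73

Rows with sensor=sn28, sensor_grp=SF9 and axis=z: accel values are 73.73, 43.73, 4.34.
max(73.73, 43.73, 4.34) = 73.73.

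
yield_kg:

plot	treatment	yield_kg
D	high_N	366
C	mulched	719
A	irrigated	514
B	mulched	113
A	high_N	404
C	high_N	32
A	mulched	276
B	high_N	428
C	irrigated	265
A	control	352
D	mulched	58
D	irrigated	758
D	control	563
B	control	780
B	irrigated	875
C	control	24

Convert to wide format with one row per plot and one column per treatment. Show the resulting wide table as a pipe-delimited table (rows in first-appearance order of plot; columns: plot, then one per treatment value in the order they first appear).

Columns: plot plus the 4 distinct treatment values (high_N, mulched, irrigated, control).
For example, row D column high_N takes yield_kg=366 from the long row (D, high_N).

| plot | high_N | mulched | irrigated | control |
| D | 366 | 58 | 758 | 563 |
| C | 32 | 719 | 265 | 24 |
| A | 404 | 276 | 514 | 352 |
| B | 428 | 113 | 875 | 780 |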